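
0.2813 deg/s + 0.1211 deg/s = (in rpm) 0.06707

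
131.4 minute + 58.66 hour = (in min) 3651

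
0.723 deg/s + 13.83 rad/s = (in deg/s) 793.1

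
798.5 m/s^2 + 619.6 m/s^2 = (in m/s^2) 1418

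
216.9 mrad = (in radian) 0.2169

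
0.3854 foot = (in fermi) 1.175e+14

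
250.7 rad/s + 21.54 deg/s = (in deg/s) 1.439e+04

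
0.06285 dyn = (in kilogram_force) 6.409e-08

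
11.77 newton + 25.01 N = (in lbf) 8.268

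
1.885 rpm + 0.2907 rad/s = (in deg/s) 27.97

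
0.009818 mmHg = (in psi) 0.0001898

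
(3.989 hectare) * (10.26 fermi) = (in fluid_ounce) 1.384e-05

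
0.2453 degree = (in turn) 0.0006814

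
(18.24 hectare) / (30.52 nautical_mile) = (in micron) 3.227e+06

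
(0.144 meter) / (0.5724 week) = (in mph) 9.305e-07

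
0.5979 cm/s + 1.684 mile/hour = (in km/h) 2.732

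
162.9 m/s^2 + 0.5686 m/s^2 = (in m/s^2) 163.5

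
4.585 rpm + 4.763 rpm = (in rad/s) 0.9789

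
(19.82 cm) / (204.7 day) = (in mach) 3.291e-11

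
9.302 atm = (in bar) 9.425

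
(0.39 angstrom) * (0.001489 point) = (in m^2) 2.049e-17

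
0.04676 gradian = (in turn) 0.0001169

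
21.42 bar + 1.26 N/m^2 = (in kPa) 2142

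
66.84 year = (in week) 3485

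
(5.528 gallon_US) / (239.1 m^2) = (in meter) 8.752e-05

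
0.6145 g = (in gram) 0.6145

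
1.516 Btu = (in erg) 1.599e+10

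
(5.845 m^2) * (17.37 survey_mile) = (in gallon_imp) 3.594e+07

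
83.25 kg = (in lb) 183.5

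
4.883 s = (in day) 5.652e-05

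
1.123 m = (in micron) 1.123e+06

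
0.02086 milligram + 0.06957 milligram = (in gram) 9.043e-05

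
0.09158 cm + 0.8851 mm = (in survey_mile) 1.119e-06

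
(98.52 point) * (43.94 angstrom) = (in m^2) 1.527e-10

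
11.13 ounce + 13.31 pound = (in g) 6353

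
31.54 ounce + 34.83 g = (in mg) 9.29e+05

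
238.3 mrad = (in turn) 0.03793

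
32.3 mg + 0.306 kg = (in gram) 306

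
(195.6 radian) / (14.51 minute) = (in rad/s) 0.2247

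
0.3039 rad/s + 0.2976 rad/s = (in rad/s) 0.6015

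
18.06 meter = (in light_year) 1.909e-15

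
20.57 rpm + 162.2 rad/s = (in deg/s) 9417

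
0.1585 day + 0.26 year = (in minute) 1.369e+05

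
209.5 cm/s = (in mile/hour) 4.686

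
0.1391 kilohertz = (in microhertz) 1.391e+08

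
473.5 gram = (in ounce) 16.7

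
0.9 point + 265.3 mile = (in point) 1.21e+09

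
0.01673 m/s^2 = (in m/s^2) 0.01673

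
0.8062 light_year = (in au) 5.098e+04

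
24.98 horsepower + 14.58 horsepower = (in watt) 2.95e+04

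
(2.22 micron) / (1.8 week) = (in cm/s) 2.039e-10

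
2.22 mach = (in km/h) 2721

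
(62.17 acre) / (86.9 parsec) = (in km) 9.383e-17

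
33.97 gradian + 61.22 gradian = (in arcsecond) 3.084e+05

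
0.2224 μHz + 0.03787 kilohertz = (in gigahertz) 3.787e-08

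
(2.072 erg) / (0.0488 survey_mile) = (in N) 2.638e-09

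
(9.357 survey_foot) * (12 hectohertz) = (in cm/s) 3.422e+05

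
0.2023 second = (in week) 3.345e-07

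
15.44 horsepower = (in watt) 1.151e+04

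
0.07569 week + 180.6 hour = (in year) 0.02207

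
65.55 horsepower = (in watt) 4.888e+04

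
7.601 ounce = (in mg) 2.155e+05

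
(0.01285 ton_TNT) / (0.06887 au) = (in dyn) 521.8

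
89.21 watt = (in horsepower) 0.1196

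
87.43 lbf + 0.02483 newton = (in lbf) 87.44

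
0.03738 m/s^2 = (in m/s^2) 0.03738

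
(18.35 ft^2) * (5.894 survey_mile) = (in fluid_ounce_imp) 5.691e+08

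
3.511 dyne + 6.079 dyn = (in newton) 9.59e-05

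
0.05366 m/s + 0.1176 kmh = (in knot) 0.1678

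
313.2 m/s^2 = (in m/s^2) 313.2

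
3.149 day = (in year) 0.008627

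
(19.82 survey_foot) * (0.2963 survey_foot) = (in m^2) 0.5456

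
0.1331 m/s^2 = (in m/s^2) 0.1331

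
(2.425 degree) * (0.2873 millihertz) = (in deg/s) 0.0006967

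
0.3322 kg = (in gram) 332.2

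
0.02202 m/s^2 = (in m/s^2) 0.02202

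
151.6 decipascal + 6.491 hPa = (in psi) 0.09634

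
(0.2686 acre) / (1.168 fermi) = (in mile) 5.783e+14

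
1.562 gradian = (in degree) 1.406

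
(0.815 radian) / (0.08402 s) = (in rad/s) 9.7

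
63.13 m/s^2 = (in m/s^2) 63.13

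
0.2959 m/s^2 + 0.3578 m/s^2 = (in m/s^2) 0.6537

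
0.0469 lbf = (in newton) 0.2086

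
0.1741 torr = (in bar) 0.0002321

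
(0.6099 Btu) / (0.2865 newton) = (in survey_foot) 7369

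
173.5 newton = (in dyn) 1.735e+07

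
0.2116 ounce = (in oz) 0.2116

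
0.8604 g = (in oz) 0.03035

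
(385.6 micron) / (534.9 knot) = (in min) 2.335e-08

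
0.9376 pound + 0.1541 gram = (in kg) 0.4254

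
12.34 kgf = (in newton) 121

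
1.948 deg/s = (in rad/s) 0.034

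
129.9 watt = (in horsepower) 0.1742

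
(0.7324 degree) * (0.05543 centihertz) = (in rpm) 6.766e-05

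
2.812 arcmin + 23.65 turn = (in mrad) 1.486e+05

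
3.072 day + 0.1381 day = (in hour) 77.04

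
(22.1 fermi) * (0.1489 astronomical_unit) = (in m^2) 0.0004923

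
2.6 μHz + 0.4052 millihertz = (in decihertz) 0.004078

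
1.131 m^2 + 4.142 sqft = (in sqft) 16.32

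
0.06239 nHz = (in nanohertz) 0.06239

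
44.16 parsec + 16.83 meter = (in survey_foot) 4.471e+18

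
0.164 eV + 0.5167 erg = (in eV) 3.225e+11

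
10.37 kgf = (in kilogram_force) 10.37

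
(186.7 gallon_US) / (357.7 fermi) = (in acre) 4.882e+08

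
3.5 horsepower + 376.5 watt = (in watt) 2986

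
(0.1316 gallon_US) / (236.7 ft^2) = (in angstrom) 2.265e+05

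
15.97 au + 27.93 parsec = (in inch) 3.393e+19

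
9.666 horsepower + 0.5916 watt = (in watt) 7209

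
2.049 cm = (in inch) 0.8067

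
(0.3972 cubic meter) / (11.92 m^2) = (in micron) 3.332e+04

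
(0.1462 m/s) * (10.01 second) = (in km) 0.001463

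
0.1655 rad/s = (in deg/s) 9.482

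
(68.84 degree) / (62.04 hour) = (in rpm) 5.137e-05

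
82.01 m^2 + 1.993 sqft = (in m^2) 82.2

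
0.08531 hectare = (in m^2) 853.1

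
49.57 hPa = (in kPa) 4.957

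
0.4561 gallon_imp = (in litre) 2.073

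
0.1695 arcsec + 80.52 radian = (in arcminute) 2.768e+05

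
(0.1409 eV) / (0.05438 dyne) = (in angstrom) 0.0004151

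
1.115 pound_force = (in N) 4.96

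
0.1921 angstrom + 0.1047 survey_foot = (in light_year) 3.373e-18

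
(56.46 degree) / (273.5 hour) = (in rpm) 9.557e-06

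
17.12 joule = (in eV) 1.069e+20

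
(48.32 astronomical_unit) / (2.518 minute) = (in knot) 9.301e+10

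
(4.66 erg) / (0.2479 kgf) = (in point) 0.0005434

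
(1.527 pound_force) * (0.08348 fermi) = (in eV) 3539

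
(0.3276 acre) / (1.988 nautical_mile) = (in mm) 360.1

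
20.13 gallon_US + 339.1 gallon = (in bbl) 8.553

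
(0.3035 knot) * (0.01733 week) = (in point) 4.639e+06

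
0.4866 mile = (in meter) 783.1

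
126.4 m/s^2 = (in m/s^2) 126.4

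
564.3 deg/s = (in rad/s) 9.849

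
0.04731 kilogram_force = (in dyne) 4.64e+04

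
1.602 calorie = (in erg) 6.703e+07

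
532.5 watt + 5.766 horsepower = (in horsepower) 6.48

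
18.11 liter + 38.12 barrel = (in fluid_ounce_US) 2.055e+05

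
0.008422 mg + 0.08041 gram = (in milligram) 80.42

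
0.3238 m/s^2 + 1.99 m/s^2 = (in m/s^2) 2.314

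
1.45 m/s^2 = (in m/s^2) 1.45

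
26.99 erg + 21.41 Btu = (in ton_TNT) 5.399e-06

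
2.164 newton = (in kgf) 0.2207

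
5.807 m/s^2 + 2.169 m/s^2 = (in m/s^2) 7.976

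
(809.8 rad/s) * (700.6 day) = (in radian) 4.902e+10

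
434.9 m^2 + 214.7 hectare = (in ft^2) 2.311e+07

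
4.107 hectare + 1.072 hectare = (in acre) 12.8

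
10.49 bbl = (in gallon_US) 440.6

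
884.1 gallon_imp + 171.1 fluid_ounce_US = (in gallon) 1063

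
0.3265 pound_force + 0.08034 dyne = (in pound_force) 0.3265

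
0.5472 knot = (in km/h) 1.013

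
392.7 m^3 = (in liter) 3.927e+05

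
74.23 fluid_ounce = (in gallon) 0.5799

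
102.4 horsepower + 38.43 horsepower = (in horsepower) 140.8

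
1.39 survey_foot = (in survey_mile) 0.0002633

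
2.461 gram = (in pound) 0.005426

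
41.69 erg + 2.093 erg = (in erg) 43.78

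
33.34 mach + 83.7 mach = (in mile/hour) 8.915e+04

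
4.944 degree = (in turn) 0.01373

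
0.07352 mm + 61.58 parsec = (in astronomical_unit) 1.27e+07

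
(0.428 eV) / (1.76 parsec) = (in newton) 1.263e-36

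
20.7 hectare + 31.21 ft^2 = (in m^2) 2.07e+05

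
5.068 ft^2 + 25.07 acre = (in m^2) 1.015e+05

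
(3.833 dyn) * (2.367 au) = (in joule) 1.357e+07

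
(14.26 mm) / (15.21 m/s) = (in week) 1.55e-09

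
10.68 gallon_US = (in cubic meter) 0.04043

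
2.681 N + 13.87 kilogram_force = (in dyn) 1.387e+07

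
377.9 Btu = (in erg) 3.987e+12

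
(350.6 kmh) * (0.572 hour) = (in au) 1.341e-06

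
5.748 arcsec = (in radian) 2.787e-05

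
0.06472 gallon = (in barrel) 0.001541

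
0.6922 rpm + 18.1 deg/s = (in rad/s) 0.3884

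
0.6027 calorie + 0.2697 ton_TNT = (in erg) 1.128e+16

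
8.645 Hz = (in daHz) 0.8645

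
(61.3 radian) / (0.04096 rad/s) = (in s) 1497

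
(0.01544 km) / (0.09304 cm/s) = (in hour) 4.61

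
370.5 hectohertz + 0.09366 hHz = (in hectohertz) 370.6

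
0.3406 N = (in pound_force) 0.07657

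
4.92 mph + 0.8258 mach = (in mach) 0.8323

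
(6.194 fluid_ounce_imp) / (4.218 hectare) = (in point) 1.183e-05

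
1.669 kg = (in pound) 3.68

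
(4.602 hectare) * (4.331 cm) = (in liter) 1.993e+06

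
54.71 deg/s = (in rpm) 9.118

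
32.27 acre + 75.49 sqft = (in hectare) 13.06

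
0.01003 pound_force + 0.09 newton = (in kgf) 0.01373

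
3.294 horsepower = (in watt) 2456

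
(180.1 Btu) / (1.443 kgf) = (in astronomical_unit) 8.976e-08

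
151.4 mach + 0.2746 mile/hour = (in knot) 1.002e+05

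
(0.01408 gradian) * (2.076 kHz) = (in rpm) 4.385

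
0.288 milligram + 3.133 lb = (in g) 1421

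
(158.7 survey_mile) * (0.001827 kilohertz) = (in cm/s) 4.666e+07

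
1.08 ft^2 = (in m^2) 0.1003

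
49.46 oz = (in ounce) 49.46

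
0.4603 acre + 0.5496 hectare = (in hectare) 0.7359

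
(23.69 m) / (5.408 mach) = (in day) 1.489e-07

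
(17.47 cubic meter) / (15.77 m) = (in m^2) 1.108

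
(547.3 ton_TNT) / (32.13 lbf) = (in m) 1.602e+10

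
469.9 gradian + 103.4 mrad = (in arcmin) 2.573e+04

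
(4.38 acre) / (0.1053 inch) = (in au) 4.43e-05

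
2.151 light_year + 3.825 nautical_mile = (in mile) 1.264e+13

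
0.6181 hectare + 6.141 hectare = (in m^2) 6.759e+04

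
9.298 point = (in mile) 2.038e-06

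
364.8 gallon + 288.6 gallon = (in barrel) 15.56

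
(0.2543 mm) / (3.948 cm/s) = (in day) 7.455e-08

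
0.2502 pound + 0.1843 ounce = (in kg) 0.1187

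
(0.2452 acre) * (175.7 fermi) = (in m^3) 1.743e-10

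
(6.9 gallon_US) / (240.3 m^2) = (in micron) 108.7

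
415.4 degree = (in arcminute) 2.492e+04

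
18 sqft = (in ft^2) 18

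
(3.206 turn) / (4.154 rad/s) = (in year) 1.538e-07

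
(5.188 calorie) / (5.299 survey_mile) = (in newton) 0.002545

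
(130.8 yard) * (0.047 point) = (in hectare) 1.983e-07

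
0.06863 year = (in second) 2.164e+06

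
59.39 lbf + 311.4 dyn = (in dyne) 2.642e+07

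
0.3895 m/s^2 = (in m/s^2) 0.3895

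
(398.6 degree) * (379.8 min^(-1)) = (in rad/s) 44.04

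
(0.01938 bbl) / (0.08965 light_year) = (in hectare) 3.633e-22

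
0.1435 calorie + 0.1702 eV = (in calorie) 0.1435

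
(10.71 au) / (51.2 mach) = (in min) 1.532e+06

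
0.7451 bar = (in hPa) 745.1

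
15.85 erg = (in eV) 9.893e+12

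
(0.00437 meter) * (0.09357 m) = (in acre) 1.01e-07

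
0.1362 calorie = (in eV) 3.557e+18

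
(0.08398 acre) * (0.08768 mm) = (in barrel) 0.1874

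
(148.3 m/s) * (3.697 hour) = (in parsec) 6.397e-11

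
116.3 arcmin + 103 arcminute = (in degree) 3.655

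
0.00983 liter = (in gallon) 0.002597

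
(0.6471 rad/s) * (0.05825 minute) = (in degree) 129.6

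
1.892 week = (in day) 13.24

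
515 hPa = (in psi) 7.469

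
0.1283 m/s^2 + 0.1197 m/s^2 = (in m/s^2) 0.248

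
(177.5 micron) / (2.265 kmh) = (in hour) 7.837e-08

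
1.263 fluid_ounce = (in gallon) 0.009867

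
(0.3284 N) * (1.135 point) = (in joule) 0.0001315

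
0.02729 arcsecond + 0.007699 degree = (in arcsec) 27.74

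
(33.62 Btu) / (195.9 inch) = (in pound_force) 1603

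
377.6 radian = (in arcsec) 7.789e+07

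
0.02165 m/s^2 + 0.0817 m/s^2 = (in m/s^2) 0.1033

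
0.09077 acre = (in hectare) 0.03673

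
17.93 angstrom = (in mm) 1.793e-06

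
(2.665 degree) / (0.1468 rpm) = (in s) 3.026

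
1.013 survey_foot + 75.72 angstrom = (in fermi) 3.088e+14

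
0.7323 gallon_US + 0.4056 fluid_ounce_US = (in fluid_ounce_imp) 97.98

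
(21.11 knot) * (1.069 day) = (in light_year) 1.06e-10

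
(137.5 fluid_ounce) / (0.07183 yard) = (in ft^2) 0.6664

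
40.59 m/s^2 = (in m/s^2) 40.59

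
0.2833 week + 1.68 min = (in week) 0.2835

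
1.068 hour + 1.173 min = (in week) 0.006474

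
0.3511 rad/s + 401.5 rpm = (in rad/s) 42.4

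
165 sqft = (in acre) 0.003788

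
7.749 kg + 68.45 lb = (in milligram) 3.88e+07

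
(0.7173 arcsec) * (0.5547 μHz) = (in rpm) 1.842e-11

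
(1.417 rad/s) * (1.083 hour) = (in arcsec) 1.14e+09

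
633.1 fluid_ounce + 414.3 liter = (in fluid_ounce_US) 1.464e+04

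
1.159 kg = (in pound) 2.555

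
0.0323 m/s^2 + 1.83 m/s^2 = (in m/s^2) 1.862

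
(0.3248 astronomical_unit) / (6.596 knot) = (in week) 2.368e+04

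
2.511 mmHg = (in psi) 0.04855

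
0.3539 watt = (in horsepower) 0.0004746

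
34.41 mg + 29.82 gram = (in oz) 1.053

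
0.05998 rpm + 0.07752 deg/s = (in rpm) 0.0729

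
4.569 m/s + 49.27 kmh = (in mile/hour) 40.84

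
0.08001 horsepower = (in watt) 59.66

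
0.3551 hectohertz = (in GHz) 3.551e-08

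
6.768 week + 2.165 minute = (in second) 4.093e+06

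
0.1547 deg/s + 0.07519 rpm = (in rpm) 0.101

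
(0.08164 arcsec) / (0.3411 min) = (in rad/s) 1.934e-08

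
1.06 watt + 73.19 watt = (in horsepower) 0.09957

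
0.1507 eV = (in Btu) 2.288e-23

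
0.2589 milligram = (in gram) 0.0002589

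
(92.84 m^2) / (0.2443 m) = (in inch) 1.496e+04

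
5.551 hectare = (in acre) 13.72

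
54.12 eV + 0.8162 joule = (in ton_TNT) 1.951e-10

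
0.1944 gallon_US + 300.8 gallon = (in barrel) 7.167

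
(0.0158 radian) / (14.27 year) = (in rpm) 3.353e-10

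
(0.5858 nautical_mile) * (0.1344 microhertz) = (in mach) 4.282e-07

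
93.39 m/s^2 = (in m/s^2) 93.39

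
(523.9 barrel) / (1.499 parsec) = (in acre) 4.45e-19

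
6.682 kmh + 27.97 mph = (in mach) 0.04217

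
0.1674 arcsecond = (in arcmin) 0.00279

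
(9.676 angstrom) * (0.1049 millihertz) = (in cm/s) 1.015e-11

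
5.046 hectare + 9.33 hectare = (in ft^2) 1.547e+06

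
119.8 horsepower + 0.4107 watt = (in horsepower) 119.8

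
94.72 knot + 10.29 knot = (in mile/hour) 120.8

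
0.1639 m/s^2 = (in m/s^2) 0.1639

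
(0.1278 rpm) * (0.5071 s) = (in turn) 0.00108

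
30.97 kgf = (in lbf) 68.28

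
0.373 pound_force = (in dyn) 1.659e+05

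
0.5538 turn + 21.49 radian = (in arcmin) 8.584e+04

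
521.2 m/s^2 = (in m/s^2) 521.2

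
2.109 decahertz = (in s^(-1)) 21.09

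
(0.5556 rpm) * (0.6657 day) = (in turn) 532.6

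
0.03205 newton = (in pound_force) 0.007205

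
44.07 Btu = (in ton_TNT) 1.111e-05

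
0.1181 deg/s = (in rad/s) 0.002061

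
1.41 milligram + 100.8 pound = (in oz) 1613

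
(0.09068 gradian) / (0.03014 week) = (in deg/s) 4.477e-06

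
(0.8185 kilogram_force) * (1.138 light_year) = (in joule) 8.642e+16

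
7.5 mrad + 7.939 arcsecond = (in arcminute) 25.92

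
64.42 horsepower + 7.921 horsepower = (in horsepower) 72.34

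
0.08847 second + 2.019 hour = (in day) 0.08413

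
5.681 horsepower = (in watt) 4236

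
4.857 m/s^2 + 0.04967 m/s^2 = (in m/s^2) 4.907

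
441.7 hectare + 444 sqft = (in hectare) 441.7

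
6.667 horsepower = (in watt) 4972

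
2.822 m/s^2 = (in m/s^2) 2.822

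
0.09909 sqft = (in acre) 2.275e-06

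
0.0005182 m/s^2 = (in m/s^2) 0.0005182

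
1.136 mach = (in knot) 751.9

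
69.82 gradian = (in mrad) 1097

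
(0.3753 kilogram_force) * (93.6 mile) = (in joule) 5.544e+05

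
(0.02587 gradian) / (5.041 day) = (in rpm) 8.91e-09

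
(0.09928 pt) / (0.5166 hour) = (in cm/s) 1.883e-06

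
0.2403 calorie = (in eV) 6.275e+18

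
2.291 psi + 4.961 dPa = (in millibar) 158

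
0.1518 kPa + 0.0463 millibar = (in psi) 0.02269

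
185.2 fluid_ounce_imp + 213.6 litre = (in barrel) 1.377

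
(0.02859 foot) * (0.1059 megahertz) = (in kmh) 3322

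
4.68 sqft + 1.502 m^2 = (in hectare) 0.0001937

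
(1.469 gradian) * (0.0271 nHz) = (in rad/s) 6.253e-13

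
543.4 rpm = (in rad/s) 56.9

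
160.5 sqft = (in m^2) 14.91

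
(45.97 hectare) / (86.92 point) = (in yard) 1.64e+07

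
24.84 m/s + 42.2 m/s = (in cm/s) 6704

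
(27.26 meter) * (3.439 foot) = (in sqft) 307.6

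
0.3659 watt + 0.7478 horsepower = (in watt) 558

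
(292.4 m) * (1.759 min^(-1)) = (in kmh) 30.86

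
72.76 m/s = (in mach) 0.2137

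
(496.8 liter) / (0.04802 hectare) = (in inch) 0.04073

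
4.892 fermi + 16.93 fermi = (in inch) 8.591e-13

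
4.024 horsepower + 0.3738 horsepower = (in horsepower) 4.398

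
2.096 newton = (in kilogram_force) 0.2137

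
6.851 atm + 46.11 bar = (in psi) 769.5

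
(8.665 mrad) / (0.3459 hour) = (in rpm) 6.645e-05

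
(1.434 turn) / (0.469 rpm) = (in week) 0.0003033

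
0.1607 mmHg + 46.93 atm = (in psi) 689.7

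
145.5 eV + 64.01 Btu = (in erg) 6.753e+11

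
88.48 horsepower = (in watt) 6.598e+04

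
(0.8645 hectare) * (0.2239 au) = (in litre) 2.896e+17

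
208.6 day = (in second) 1.802e+07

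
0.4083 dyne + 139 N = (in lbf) 31.25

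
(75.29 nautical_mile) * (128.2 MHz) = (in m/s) 1.788e+13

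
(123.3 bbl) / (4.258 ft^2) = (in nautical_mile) 0.02676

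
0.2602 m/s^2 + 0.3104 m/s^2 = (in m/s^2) 0.5706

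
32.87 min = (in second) 1972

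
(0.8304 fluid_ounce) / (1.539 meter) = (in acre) 3.943e-09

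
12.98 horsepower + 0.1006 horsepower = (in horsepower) 13.08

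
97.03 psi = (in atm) 6.602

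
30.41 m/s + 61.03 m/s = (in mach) 0.2685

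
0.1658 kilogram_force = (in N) 1.626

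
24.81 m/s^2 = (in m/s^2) 24.81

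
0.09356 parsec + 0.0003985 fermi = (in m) 2.887e+15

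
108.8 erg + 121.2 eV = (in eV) 6.791e+13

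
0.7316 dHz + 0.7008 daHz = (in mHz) 7081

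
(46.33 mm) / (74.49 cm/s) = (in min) 0.001037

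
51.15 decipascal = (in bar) 5.115e-05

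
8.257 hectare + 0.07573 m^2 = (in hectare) 8.257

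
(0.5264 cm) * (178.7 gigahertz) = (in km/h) 3.386e+09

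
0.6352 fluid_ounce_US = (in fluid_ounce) 0.6352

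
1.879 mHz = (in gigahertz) 1.879e-12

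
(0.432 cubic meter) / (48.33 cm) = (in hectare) 8.939e-05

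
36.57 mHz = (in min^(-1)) 2.194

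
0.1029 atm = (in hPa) 104.3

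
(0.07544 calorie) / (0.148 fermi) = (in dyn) 2.133e+20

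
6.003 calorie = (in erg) 2.512e+08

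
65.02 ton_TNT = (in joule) 2.72e+11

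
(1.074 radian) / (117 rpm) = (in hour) 2.435e-05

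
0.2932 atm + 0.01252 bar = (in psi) 4.49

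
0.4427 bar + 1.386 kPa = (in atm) 0.4506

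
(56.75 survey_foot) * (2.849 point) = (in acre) 4.296e-06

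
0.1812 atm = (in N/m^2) 1.836e+04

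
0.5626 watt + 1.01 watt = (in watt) 1.573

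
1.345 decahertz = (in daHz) 1.345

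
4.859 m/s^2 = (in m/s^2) 4.859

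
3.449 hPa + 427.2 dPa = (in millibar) 3.876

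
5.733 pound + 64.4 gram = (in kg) 2.665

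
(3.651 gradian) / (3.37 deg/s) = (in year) 3.092e-08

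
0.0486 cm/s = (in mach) 1.427e-06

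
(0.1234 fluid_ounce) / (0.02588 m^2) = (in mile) 8.762e-08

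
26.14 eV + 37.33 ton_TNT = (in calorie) 3.733e+10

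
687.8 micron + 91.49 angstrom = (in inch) 0.02708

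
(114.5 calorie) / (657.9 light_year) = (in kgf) 7.849e-18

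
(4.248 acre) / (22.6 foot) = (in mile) 1.551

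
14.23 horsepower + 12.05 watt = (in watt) 1.062e+04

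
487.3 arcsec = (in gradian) 0.1504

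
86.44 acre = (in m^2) 3.498e+05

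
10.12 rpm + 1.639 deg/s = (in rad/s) 1.088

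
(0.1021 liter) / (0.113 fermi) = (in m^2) 9.035e+11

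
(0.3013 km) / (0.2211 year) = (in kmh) 0.0001556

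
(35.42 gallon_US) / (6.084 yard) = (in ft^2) 0.2594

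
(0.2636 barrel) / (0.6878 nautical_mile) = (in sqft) 0.0003541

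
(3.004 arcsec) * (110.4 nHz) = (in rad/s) 1.608e-12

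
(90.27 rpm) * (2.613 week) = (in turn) 2.378e+06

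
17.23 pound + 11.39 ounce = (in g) 8138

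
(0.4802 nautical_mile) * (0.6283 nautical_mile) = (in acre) 255.7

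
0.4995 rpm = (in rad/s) 0.05231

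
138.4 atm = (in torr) 1.052e+05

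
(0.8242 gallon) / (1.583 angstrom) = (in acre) 4870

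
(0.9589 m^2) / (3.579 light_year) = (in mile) 1.76e-20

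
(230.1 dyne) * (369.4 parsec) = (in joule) 2.623e+16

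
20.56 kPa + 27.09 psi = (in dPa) 2.073e+06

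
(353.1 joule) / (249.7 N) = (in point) 4008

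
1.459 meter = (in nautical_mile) 0.0007878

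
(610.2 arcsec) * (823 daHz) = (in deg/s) 1395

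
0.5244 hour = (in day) 0.02185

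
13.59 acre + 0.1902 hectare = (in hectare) 5.69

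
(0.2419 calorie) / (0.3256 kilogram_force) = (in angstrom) 3.17e+09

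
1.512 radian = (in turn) 0.2406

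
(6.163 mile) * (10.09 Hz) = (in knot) 1.945e+05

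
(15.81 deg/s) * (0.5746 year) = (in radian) 5e+06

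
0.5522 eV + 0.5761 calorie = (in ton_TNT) 5.761e-10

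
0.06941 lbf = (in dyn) 3.088e+04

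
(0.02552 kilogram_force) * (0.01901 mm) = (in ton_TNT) 1.137e-15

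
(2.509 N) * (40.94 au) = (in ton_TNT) 3673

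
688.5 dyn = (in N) 0.006885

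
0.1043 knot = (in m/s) 0.05366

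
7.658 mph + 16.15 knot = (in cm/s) 1173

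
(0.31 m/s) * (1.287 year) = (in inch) 4.954e+08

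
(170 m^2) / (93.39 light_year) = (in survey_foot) 6.313e-16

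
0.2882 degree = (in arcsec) 1038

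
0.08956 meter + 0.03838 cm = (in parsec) 2.915e-18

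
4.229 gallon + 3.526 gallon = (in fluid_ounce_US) 992.6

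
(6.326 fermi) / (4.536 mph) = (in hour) 8.666e-19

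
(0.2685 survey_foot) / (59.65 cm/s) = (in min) 0.002287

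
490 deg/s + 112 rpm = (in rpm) 193.7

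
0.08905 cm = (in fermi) 8.905e+11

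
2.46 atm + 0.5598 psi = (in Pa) 2.531e+05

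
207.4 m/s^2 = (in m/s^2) 207.4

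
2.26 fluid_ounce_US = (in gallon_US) 0.01766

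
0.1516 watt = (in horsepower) 0.0002033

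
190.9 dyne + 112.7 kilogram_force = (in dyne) 1.105e+08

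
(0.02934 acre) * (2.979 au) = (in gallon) 1.398e+16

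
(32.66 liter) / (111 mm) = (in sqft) 3.167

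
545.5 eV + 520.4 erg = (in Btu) 4.932e-08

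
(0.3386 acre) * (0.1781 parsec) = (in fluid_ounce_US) 2.546e+23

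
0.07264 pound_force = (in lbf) 0.07264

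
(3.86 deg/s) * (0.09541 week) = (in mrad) 3.887e+06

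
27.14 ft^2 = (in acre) 0.000623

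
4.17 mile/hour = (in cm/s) 186.4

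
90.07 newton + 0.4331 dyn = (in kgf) 9.185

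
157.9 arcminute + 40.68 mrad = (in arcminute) 297.7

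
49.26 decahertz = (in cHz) 4.926e+04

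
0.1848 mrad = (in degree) 0.01059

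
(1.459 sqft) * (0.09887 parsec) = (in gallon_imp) 9.096e+16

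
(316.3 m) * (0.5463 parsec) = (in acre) 1.318e+15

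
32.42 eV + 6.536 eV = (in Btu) 5.916e-21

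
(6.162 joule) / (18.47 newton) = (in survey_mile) 0.0002073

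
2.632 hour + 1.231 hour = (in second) 1.391e+04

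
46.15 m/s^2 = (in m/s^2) 46.15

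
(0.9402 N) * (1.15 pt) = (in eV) 2.381e+15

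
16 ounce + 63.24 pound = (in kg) 29.14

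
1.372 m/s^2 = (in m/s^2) 1.372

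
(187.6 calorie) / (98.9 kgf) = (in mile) 0.0005029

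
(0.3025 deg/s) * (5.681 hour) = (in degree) 6187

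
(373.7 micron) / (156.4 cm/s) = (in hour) 6.637e-08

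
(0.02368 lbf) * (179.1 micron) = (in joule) 1.887e-05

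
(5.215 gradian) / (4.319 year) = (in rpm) 5.743e-09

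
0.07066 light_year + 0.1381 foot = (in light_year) 0.07066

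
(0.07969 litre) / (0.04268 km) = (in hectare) 1.867e-10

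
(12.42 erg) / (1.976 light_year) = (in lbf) 1.494e-23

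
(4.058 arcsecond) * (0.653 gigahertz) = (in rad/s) 1.285e+04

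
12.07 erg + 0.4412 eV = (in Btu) 1.144e-09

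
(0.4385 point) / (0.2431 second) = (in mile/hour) 0.001423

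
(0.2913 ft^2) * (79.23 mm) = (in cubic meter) 0.002144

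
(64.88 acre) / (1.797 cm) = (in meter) 1.461e+07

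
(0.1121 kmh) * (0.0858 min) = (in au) 1.072e-12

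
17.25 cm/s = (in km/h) 0.621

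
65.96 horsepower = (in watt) 4.919e+04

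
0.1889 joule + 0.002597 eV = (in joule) 0.1889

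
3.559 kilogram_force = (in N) 34.9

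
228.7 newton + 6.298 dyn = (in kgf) 23.32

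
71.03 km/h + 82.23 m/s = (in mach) 0.2994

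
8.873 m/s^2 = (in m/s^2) 8.873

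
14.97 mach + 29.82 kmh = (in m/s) 5106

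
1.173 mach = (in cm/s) 3.994e+04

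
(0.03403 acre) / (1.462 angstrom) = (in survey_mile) 5.853e+08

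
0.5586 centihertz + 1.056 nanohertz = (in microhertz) 5586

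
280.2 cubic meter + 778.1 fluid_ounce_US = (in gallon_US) 7.403e+04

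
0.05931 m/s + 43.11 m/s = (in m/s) 43.17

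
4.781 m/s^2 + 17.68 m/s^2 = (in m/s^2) 22.46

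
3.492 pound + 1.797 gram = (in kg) 1.586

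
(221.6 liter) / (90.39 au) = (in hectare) 1.639e-18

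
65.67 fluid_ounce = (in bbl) 0.01222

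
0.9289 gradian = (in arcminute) 50.16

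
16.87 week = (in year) 0.3235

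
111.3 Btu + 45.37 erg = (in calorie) 2.807e+04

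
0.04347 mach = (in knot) 28.77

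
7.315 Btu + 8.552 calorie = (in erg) 7.754e+10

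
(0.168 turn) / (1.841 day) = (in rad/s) 6.636e-06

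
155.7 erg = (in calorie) 3.721e-06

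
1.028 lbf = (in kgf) 0.4663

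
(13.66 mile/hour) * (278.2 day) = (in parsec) 4.757e-09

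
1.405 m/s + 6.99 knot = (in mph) 11.19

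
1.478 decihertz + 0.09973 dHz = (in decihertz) 1.578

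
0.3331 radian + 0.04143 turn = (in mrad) 593.4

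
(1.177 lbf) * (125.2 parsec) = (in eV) 1.262e+38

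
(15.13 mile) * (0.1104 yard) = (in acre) 0.6074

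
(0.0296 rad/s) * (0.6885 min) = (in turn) 0.1946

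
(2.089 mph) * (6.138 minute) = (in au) 2.299e-09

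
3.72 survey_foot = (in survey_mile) 0.0007045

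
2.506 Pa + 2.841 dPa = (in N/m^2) 2.79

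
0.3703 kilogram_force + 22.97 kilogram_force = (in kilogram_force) 23.34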